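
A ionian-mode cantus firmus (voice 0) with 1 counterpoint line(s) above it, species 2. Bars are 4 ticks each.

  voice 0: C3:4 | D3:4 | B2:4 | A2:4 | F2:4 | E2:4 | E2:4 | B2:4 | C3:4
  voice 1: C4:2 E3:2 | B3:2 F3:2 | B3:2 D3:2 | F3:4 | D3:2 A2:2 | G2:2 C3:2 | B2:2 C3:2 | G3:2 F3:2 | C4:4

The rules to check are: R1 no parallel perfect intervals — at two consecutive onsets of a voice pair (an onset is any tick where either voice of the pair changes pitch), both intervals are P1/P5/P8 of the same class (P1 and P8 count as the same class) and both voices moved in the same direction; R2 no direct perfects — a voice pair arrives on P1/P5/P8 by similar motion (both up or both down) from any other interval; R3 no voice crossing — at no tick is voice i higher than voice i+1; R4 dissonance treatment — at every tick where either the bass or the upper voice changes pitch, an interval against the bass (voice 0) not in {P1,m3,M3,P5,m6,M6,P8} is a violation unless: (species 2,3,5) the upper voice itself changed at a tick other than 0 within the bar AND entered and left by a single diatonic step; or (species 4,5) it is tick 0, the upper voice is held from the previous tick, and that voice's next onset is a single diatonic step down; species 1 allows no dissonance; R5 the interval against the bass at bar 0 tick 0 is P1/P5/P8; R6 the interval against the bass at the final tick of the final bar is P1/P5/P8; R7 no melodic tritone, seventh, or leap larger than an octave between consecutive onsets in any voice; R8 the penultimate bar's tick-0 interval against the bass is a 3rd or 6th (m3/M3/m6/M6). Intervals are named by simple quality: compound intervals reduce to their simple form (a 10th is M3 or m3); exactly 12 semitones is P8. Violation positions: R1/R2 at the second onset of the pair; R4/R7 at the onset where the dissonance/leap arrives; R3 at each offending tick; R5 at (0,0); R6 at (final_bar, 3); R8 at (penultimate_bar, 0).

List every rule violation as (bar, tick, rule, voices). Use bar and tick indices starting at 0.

bar 0: v0=C3 v1=C4 downbeat P8
bar 1: v0=D3 v1=B3 downbeat M6
bar 2: v0=B2 v1=B3 downbeat P8
bar 3: v0=A2 v1=F3 downbeat m6
bar 4: v0=F2 v1=D3 downbeat M6
bar 5: v0=E2 v1=G2 downbeat m3
bar 6: v0=E2 v1=B2 downbeat P5
bar 7: v0=B2 v1=G3 downbeat m6
bar 8: v0=C3 v1=C4 downbeat P8
  -> R7 @ bar 1 tick 2 v(1,): B3->F3 leap 6st
  -> R7 @ bar 2 tick 0 v(1,): F3->B3 leap 6st
  -> R4 @ bar 7 tick 2 v(0, 1): B2/F3 TT untreated
  -> R2 @ bar 8 tick 0 v(0, 1): B2/F3 TT -> C3/C4 P8 similar

(1, 2, R7, (1,))
(2, 0, R7, (1,))
(7, 2, R4, (0, 1))
(8, 0, R2, (0, 1))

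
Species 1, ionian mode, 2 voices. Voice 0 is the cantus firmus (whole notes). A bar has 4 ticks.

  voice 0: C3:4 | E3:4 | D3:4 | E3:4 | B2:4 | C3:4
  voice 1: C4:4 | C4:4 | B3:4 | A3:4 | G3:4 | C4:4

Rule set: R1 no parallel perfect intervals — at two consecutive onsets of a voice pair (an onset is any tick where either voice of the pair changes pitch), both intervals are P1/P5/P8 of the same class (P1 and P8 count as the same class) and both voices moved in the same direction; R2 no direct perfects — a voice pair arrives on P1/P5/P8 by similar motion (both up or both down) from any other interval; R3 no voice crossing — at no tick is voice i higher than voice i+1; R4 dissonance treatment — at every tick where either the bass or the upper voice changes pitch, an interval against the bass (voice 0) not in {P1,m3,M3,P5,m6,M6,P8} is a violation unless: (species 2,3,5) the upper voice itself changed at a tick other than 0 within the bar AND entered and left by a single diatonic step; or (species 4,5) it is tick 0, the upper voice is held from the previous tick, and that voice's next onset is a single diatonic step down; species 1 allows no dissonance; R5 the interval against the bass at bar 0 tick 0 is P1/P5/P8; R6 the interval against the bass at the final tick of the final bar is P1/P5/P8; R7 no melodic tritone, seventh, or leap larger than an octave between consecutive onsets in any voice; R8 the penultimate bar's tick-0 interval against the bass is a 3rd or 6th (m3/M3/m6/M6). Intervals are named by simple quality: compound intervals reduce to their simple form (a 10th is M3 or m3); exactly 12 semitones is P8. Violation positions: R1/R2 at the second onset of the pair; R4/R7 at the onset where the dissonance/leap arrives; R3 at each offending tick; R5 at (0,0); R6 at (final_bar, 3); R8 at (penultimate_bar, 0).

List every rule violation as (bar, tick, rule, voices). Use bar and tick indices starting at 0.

bar 0: v0=C3 v1=C4 downbeat P8
bar 1: v0=E3 v1=C4 downbeat m6
bar 2: v0=D3 v1=B3 downbeat M6
bar 3: v0=E3 v1=A3 downbeat P4
bar 4: v0=B2 v1=G3 downbeat m6
bar 5: v0=C3 v1=C4 downbeat P8
  -> R4 @ bar 3 tick 0 v(0, 1): E3/A3 P4 untreated
  -> R2 @ bar 5 tick 0 v(0, 1): B2/G3 m6 -> C3/C4 P8 similar

(3, 0, R4, (0, 1))
(5, 0, R2, (0, 1))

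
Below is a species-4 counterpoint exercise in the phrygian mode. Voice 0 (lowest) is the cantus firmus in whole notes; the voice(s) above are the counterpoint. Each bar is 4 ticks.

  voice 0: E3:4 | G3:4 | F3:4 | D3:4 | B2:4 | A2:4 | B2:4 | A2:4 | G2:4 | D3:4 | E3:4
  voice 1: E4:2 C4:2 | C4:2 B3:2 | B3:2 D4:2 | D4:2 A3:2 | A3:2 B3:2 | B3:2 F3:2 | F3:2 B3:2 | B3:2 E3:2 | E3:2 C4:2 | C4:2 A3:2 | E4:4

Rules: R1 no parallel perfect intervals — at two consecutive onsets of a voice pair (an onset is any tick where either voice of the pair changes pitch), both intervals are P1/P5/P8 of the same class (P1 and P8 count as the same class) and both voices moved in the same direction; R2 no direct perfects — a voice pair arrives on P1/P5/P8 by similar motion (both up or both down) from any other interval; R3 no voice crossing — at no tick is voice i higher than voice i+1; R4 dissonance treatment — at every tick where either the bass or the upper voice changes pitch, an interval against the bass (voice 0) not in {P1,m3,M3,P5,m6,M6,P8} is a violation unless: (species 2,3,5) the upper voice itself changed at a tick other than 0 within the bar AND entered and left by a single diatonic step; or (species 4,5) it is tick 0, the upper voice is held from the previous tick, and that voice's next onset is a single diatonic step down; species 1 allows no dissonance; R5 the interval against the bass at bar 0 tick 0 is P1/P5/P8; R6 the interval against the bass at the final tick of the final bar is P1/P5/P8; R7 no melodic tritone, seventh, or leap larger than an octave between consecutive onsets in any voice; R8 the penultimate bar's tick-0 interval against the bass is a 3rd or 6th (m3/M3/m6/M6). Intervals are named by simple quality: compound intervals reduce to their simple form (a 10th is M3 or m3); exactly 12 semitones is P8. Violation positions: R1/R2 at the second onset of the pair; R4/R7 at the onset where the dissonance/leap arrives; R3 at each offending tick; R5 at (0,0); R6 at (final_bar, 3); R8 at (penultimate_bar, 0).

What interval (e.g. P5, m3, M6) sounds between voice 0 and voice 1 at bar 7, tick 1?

M2

voice 0=A2 voice 1=B3 -> M2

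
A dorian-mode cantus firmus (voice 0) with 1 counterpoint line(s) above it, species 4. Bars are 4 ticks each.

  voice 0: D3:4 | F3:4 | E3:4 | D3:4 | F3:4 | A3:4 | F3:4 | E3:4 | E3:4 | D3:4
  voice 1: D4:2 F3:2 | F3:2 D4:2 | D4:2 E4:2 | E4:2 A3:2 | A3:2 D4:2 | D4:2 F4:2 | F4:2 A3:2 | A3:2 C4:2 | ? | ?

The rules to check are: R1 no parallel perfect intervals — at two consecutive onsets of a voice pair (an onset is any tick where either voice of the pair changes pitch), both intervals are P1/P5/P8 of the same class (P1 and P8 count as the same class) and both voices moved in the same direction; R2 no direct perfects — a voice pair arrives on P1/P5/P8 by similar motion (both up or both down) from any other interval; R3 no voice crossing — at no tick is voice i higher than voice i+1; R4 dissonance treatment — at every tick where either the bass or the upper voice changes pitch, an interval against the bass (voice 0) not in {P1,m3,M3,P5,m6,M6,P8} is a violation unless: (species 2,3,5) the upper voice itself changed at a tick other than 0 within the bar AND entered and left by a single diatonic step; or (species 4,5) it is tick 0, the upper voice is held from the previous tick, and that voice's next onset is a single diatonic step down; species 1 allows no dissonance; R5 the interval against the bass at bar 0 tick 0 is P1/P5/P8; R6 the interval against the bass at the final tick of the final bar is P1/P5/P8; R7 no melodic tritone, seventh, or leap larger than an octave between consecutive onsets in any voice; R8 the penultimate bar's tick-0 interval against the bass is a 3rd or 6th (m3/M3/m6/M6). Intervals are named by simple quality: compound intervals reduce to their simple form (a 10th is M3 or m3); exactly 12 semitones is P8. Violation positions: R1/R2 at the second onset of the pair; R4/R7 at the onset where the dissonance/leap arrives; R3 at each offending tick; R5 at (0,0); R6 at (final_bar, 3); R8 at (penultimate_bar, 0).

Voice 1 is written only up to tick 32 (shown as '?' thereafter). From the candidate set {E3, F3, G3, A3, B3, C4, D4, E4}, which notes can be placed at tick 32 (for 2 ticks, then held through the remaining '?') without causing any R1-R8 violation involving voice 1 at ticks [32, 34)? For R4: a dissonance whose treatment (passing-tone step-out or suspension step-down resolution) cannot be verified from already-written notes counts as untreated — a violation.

E3: violates R8
F3: violates R4,R8
G3: legal
A3: violates R4,R8
B3: violates R8
C4: legal
D4: violates R4,R8
E4: violates R8

{C4, G3}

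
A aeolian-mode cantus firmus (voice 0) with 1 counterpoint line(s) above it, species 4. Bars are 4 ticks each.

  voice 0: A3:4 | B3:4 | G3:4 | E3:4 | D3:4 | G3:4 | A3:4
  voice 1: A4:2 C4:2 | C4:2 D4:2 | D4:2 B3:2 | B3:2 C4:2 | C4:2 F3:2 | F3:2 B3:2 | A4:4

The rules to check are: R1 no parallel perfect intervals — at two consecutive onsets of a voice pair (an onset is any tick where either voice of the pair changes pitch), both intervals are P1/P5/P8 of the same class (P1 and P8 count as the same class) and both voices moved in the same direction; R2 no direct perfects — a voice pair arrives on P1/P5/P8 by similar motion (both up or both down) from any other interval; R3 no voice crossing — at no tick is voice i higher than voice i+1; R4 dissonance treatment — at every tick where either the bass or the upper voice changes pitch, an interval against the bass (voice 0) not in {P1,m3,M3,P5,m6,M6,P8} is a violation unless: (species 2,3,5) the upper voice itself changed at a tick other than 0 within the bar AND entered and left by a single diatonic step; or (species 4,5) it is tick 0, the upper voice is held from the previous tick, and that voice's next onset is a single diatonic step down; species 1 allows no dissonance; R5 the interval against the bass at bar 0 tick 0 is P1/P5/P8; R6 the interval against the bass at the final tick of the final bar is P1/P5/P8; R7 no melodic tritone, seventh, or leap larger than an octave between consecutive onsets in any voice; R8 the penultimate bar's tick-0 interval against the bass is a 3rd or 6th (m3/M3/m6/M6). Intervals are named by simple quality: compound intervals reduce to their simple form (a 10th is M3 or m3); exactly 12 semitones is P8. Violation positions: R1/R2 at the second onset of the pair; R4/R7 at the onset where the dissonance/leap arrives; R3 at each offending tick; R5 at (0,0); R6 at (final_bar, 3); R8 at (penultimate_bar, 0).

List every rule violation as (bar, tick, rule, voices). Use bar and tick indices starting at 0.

(1, 0, R4, (0, 1))
(4, 0, R4, (0, 1))
(5, 0, R3, (0, 1))
(5, 0, R4, (0, 1))
(5, 0, R8, (0, 1))
(5, 1, R3, (0, 1))
(5, 2, R7, (1,))
(6, 0, R2, (0, 1))
(6, 0, R7, (1,))

bar 0: v0=A3 v1=A4 downbeat P8
bar 1: v0=B3 v1=C4 downbeat m2
bar 2: v0=G3 v1=D4 downbeat P5
bar 3: v0=E3 v1=B3 downbeat P5
bar 4: v0=D3 v1=C4 downbeat m7
bar 5: v0=G3 v1=F3 downbeat M2
bar 6: v0=A3 v1=A4 downbeat P8
  -> R4 @ bar 1 tick 0 v(0, 1): B3/C4 m2 untreated
  -> R4 @ bar 4 tick 0 v(0, 1): D3/C4 m7 untreated
  -> R3 @ bar 5 tick 0 v(0, 1): G3 above F3
  -> R4 @ bar 5 tick 0 v(0, 1): G3/F3 M2 untreated
  -> R8 @ bar 5 tick 0 v(0, 1): penult M2 not 3rd/6th
  -> R3 @ bar 5 tick 1 v(0, 1): G3 above F3
  -> R7 @ bar 5 tick 2 v(1,): F3->B3 leap 6st
  -> R2 @ bar 6 tick 0 v(0, 1): G3/B3 M3 -> A3/A4 P8 similar
  -> R7 @ bar 6 tick 0 v(1,): B3->A4 leap 10st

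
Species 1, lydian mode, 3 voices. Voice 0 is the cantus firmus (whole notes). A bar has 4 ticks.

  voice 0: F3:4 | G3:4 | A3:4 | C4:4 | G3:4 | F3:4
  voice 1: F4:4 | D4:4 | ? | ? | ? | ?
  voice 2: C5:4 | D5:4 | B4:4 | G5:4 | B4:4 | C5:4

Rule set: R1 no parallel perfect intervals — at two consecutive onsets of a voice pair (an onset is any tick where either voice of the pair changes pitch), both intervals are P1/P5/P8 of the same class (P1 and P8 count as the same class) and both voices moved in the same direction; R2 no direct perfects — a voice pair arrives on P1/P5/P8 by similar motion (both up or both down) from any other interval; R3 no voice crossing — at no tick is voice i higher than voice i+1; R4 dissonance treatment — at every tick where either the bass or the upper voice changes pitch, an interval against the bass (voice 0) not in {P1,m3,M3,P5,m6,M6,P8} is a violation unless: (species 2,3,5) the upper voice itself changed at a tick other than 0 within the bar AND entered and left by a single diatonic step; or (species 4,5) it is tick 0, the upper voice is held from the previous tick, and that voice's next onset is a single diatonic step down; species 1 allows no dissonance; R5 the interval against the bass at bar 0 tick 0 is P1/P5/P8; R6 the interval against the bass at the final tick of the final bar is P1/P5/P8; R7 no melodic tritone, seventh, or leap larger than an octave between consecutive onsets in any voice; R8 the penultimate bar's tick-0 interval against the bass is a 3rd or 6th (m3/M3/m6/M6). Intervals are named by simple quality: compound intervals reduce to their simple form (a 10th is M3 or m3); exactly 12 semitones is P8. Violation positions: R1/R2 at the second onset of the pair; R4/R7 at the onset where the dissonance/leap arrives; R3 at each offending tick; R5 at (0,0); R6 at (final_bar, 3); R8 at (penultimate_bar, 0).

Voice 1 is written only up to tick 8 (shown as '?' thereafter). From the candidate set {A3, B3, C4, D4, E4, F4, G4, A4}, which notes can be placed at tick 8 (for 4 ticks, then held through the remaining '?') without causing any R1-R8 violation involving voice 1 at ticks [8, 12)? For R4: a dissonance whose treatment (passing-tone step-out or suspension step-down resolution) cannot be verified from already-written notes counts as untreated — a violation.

A3: legal
B3: violates R1,R4
C4: legal
D4: violates R4
E4: violates R1
F4: legal
G4: violates R4
A4: violates R2

{A3, C4, F4}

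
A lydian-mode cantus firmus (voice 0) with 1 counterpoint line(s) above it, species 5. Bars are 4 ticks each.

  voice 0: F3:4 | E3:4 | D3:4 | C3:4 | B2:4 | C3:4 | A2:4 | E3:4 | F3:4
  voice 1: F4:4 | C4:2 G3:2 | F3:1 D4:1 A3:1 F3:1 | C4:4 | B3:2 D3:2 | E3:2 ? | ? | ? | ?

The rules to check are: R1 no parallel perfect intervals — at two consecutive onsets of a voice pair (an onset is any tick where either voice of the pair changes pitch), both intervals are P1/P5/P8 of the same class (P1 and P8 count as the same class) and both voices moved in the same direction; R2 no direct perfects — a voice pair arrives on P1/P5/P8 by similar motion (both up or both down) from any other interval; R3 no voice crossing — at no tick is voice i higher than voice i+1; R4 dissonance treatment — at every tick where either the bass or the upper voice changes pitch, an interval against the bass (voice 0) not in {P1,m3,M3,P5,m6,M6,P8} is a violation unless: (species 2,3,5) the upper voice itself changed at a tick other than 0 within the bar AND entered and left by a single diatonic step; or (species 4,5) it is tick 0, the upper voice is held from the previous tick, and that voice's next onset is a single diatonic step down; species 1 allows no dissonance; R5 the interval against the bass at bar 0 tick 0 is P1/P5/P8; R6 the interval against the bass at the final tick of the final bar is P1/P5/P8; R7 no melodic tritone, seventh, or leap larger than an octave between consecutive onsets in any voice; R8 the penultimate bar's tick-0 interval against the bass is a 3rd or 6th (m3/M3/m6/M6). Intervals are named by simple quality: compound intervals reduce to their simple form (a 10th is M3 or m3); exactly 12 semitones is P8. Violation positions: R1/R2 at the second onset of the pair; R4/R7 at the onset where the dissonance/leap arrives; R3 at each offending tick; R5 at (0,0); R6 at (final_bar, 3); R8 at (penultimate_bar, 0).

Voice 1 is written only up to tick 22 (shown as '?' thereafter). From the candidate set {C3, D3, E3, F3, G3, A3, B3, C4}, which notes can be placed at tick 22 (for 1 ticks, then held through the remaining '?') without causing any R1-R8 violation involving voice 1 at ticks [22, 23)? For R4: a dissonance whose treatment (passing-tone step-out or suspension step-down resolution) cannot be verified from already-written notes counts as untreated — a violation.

{A3, C3, C4, E3, G3}

C3: legal
D3: violates R4
E3: legal
F3: violates R4
G3: legal
A3: legal
B3: violates R4
C4: legal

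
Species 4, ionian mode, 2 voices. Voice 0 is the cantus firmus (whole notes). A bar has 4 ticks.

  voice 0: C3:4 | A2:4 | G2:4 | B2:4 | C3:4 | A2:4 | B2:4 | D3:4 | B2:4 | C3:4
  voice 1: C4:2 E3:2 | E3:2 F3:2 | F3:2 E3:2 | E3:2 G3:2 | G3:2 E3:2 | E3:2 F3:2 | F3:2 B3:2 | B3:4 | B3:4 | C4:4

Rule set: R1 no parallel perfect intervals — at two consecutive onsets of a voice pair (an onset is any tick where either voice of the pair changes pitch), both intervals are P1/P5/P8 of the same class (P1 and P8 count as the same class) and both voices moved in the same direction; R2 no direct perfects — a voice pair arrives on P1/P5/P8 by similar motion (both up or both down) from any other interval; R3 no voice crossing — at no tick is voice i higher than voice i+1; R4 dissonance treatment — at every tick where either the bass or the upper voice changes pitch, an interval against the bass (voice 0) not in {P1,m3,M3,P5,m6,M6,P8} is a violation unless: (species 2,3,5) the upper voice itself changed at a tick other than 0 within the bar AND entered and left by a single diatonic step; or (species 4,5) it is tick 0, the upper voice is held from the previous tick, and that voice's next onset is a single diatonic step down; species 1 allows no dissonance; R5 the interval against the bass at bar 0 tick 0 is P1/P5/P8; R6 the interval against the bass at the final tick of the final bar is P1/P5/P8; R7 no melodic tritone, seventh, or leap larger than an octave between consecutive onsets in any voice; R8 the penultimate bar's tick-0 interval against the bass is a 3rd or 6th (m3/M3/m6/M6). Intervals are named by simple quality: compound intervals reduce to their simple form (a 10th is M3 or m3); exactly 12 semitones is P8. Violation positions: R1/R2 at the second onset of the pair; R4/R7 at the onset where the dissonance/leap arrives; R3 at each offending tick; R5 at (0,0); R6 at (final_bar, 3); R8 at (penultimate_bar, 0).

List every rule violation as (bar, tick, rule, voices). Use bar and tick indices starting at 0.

(3, 0, R4, (0, 1))
(6, 0, R4, (0, 1))
(6, 2, R7, (1,))
(8, 0, R8, (0, 1))
(9, 0, R1, (0, 1))

bar 0: v0=C3 v1=C4 downbeat P8
bar 1: v0=A2 v1=E3 downbeat P5
bar 2: v0=G2 v1=F3 downbeat m7
bar 3: v0=B2 v1=E3 downbeat P4
bar 4: v0=C3 v1=G3 downbeat P5
bar 5: v0=A2 v1=E3 downbeat P5
bar 6: v0=B2 v1=F3 downbeat TT
bar 7: v0=D3 v1=B3 downbeat M6
bar 8: v0=B2 v1=B3 downbeat P8
bar 9: v0=C3 v1=C4 downbeat P8
  -> R4 @ bar 3 tick 0 v(0, 1): B2/E3 P4 untreated
  -> R4 @ bar 6 tick 0 v(0, 1): B2/F3 TT untreated
  -> R7 @ bar 6 tick 2 v(1,): F3->B3 leap 6st
  -> R8 @ bar 8 tick 0 v(0, 1): penult P8 not 3rd/6th
  -> R1 @ bar 9 tick 0 v(0, 1): B2/B3 P8 -> C3/C4 P8 similar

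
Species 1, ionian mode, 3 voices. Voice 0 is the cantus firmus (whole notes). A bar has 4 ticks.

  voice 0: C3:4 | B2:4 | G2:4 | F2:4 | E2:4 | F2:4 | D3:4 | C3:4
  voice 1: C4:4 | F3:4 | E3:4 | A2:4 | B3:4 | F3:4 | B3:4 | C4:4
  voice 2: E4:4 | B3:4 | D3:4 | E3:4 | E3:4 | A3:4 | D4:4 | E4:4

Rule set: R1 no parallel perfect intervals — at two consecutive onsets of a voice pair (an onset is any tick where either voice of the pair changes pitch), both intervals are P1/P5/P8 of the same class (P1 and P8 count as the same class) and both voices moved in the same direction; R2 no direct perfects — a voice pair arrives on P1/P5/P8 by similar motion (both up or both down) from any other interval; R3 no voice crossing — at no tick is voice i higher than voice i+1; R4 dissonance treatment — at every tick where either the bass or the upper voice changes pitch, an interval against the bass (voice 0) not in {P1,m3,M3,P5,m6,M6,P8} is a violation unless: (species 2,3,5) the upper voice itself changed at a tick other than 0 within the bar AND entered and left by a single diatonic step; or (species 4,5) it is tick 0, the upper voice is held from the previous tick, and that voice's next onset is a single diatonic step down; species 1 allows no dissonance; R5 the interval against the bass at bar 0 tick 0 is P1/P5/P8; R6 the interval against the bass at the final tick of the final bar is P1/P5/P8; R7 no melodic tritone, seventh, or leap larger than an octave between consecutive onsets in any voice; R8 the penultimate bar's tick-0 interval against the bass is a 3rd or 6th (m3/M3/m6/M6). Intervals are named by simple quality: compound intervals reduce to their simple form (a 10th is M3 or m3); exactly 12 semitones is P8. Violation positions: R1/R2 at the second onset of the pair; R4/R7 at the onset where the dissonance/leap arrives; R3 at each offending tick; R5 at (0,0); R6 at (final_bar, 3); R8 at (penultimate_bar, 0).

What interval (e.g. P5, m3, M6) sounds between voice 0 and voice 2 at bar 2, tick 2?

P5

voice 0=G2 voice 2=D3 -> P5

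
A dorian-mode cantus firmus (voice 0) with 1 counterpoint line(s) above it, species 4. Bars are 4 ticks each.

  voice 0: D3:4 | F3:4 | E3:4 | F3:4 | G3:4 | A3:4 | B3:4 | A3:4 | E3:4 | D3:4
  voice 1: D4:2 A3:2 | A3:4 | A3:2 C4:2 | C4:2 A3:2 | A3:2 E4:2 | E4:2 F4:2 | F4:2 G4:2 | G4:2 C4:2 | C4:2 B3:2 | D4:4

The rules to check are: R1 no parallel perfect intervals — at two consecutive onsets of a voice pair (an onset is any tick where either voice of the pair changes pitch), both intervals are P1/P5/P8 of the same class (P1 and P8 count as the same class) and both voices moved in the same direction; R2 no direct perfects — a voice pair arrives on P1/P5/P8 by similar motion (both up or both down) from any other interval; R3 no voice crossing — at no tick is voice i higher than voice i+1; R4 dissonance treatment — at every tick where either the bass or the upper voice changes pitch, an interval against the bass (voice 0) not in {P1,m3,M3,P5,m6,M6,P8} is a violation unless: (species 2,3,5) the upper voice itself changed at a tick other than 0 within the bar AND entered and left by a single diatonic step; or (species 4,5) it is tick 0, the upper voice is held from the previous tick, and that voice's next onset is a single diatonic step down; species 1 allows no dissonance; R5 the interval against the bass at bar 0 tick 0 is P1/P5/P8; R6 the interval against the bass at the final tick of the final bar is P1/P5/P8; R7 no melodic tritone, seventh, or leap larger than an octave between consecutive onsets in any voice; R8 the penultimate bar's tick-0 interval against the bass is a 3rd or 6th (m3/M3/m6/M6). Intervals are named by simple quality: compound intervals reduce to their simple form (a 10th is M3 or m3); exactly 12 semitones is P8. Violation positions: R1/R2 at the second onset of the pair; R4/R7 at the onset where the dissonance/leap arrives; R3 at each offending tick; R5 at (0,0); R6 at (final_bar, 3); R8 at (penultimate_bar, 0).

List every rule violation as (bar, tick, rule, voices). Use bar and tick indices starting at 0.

(2, 0, R4, (0, 1))
(4, 0, R4, (0, 1))
(6, 0, R4, (0, 1))
(7, 0, R4, (0, 1))

bar 0: v0=D3 v1=D4 downbeat P8
bar 1: v0=F3 v1=A3 downbeat M3
bar 2: v0=E3 v1=A3 downbeat P4
bar 3: v0=F3 v1=C4 downbeat P5
bar 4: v0=G3 v1=A3 downbeat M2
bar 5: v0=A3 v1=E4 downbeat P5
bar 6: v0=B3 v1=F4 downbeat TT
bar 7: v0=A3 v1=G4 downbeat m7
bar 8: v0=E3 v1=C4 downbeat m6
bar 9: v0=D3 v1=D4 downbeat P8
  -> R4 @ bar 2 tick 0 v(0, 1): E3/A3 P4 untreated
  -> R4 @ bar 4 tick 0 v(0, 1): G3/A3 M2 untreated
  -> R4 @ bar 6 tick 0 v(0, 1): B3/F4 TT untreated
  -> R4 @ bar 7 tick 0 v(0, 1): A3/G4 m7 untreated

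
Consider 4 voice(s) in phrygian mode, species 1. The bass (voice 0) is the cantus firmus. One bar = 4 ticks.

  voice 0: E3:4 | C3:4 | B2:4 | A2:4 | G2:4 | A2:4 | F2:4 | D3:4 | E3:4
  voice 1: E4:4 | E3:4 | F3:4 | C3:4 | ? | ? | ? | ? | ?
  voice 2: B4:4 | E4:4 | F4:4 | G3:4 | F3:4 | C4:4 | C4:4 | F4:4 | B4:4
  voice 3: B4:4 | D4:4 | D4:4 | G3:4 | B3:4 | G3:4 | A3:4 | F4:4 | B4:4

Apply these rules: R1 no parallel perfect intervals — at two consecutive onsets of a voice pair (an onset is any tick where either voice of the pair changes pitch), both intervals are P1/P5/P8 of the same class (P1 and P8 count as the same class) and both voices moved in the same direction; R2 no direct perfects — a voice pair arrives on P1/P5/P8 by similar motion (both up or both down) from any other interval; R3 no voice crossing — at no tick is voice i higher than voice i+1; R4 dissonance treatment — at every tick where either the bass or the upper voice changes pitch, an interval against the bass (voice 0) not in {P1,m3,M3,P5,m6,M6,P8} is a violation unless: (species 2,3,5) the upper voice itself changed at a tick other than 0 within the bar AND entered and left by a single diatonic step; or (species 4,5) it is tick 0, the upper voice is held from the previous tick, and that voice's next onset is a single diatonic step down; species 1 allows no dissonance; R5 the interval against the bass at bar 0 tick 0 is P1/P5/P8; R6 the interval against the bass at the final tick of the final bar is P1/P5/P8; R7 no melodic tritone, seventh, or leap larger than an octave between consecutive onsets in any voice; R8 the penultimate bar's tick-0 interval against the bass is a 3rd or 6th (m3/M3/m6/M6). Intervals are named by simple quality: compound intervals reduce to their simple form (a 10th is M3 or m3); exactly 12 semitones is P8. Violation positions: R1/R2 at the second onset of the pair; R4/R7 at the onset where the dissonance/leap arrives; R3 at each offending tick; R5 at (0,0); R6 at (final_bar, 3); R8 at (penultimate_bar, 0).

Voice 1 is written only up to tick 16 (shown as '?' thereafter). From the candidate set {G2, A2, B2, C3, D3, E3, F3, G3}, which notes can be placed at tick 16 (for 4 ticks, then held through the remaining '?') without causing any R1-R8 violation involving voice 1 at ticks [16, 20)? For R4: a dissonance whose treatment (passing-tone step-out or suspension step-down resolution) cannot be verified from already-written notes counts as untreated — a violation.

G2: violates R2
A2: violates R4
B2: legal
C3: violates R4
D3: legal
E3: violates R1
F3: violates R4
G3: violates R3

{B2, D3}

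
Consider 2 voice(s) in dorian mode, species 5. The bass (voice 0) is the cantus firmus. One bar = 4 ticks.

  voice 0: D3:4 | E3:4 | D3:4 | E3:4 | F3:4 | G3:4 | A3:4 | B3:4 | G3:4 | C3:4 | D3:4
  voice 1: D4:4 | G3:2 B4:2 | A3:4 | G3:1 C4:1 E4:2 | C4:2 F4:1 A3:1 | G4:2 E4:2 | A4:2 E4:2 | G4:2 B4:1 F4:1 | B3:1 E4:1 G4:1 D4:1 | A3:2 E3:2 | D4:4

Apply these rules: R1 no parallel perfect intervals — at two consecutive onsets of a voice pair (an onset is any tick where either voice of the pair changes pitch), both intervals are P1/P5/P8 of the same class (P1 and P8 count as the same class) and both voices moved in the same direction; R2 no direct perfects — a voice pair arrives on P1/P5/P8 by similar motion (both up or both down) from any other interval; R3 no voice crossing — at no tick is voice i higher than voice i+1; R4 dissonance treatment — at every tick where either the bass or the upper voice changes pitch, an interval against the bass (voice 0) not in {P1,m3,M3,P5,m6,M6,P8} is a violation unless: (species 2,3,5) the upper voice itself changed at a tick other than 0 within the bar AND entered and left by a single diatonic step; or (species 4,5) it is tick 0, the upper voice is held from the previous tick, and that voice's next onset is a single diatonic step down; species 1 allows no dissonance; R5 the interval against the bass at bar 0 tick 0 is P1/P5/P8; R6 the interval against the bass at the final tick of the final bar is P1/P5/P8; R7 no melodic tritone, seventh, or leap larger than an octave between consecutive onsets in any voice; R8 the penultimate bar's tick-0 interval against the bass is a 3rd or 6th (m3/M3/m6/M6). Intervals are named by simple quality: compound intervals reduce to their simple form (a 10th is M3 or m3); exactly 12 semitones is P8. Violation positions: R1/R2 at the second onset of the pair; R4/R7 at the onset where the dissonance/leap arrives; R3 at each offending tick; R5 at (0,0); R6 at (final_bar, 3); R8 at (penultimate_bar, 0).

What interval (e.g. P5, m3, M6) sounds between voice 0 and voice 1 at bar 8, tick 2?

P8

voice 0=G3 voice 1=G4 -> P8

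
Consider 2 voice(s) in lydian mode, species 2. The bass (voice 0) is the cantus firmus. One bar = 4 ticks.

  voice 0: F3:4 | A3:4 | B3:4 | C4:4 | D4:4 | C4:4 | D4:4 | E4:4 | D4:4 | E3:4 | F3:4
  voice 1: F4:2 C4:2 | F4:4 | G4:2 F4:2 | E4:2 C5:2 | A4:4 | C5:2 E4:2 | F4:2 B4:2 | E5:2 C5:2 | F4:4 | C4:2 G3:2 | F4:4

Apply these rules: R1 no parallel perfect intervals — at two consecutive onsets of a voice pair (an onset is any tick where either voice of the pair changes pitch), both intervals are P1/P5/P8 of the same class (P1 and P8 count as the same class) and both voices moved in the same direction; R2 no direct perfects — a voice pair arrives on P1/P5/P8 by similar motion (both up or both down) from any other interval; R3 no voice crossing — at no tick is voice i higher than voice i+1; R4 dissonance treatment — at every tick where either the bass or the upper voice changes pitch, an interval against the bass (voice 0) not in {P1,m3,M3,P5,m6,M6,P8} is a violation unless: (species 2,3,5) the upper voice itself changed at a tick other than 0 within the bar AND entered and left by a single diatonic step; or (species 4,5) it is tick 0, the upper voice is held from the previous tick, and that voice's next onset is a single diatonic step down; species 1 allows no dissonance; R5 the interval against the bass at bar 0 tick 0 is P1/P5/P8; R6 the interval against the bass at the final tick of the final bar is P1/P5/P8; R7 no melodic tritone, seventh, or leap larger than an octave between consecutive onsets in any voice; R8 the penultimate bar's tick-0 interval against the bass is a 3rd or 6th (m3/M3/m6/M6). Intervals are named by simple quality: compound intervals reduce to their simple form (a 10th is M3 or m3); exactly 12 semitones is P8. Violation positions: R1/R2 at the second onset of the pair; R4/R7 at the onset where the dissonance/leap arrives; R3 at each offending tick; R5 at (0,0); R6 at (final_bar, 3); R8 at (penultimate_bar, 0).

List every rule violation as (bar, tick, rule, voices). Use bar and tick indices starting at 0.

bar 0: v0=F3 v1=F4 downbeat P8
bar 1: v0=A3 v1=F4 downbeat m6
bar 2: v0=B3 v1=G4 downbeat m6
bar 3: v0=C4 v1=E4 downbeat M3
bar 4: v0=D4 v1=A4 downbeat P5
bar 5: v0=C4 v1=C5 downbeat P8
bar 6: v0=D4 v1=F4 downbeat m3
bar 7: v0=E4 v1=E5 downbeat P8
bar 8: v0=D4 v1=F4 downbeat m3
bar 9: v0=E3 v1=C4 downbeat m6
bar 10: v0=F3 v1=F4 downbeat P8
  -> R7 @ bar 6 tick 2 v(1,): F4->B4 leap 6st
  -> R2 @ bar 7 tick 0 v(0, 1): D4/B4 M6 -> E4/E5 P8 similar
  -> R7 @ bar 9 tick 0 v(0,): D4->E3 leap 10st
  -> R2 @ bar 10 tick 0 v(0, 1): E3/G3 m3 -> F3/F4 P8 similar
  -> R7 @ bar 10 tick 0 v(1,): G3->F4 leap 10st

(6, 2, R7, (1,))
(7, 0, R2, (0, 1))
(9, 0, R7, (0,))
(10, 0, R2, (0, 1))
(10, 0, R7, (1,))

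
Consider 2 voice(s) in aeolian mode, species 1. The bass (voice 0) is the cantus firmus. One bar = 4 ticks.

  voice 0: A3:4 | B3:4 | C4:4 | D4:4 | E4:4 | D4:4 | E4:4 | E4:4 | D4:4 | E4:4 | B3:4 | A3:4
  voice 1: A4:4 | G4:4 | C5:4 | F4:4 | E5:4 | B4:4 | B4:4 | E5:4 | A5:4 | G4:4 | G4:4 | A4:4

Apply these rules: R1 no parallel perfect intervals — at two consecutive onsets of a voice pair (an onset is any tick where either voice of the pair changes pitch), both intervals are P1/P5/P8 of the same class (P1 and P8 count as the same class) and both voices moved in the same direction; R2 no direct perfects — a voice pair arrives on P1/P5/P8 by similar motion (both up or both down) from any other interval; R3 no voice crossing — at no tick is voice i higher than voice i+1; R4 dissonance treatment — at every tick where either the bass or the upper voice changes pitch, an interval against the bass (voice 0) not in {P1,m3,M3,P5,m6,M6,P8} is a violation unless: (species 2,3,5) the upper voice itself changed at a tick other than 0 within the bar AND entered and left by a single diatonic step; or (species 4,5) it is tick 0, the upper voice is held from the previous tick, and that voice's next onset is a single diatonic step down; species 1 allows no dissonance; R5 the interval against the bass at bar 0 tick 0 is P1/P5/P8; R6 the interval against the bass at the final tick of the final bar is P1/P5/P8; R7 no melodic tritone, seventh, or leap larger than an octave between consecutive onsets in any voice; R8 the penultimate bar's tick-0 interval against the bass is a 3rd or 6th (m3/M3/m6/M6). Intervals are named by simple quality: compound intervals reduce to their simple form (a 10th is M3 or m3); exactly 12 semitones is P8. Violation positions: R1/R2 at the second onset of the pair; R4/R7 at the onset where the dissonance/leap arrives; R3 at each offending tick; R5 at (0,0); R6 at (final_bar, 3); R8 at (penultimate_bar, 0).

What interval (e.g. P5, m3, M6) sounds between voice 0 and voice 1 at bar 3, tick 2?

m3

voice 0=D4 voice 1=F4 -> m3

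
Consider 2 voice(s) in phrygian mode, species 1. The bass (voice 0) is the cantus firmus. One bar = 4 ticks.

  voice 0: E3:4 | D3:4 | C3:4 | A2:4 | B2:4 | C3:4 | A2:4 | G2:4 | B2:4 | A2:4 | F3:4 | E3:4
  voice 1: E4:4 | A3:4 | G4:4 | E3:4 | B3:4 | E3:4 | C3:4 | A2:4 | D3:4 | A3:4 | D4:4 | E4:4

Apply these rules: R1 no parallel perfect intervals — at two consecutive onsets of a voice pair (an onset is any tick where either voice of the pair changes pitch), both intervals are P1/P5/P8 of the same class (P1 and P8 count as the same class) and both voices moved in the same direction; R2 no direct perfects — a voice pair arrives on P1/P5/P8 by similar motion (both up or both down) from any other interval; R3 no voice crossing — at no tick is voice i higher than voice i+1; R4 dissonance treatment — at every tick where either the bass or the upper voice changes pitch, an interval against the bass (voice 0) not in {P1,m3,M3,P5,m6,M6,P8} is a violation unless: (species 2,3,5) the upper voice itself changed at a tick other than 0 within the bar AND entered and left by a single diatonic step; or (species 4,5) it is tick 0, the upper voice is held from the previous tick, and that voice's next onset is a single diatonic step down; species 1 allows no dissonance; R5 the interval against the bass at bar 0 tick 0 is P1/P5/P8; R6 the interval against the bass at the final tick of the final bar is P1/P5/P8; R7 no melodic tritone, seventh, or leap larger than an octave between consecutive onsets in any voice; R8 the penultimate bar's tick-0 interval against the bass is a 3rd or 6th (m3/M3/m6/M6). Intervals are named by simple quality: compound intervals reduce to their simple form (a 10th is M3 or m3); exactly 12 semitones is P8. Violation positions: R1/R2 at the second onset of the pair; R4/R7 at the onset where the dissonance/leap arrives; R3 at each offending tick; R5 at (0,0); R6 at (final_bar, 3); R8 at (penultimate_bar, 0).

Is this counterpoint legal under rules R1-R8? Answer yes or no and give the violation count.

No (6 violations)

bar 0: v0=E3 v1=E4 (P8)
bar 1: v0=D3 v1=A3 (P5)
bar 2: v0=C3 v1=G4 (P5)
bar 3: v0=A2 v1=E3 (P5)
bar 4: v0=B2 v1=B3 (P8)
bar 5: v0=C3 v1=E3 (M3)
bar 6: v0=A2 v1=C3 (m3)
bar 7: v0=G2 v1=A2 (M2)
bar 8: v0=B2 v1=D3 (m3)
bar 9: v0=A2 v1=A3 (P8)
bar 10: v0=F3 v1=D4 (M6)
bar 11: v0=E3 v1=E4 (P8)
  R2 @ bar1.0: E3/E4 P8 -> D3/A3 P5 similar
  R7 @ bar2.0: A3->G4 leap 10st
  R1 @ bar3.0: C3/G4 P5 -> A2/E3 P5 similar
  R7 @ bar3.0: G4->E3 leap 15st
  R2 @ bar4.0: A2/E3 P5 -> B2/B3 P8 similar
  R4 @ bar7.0: G2/A2 M2 untreated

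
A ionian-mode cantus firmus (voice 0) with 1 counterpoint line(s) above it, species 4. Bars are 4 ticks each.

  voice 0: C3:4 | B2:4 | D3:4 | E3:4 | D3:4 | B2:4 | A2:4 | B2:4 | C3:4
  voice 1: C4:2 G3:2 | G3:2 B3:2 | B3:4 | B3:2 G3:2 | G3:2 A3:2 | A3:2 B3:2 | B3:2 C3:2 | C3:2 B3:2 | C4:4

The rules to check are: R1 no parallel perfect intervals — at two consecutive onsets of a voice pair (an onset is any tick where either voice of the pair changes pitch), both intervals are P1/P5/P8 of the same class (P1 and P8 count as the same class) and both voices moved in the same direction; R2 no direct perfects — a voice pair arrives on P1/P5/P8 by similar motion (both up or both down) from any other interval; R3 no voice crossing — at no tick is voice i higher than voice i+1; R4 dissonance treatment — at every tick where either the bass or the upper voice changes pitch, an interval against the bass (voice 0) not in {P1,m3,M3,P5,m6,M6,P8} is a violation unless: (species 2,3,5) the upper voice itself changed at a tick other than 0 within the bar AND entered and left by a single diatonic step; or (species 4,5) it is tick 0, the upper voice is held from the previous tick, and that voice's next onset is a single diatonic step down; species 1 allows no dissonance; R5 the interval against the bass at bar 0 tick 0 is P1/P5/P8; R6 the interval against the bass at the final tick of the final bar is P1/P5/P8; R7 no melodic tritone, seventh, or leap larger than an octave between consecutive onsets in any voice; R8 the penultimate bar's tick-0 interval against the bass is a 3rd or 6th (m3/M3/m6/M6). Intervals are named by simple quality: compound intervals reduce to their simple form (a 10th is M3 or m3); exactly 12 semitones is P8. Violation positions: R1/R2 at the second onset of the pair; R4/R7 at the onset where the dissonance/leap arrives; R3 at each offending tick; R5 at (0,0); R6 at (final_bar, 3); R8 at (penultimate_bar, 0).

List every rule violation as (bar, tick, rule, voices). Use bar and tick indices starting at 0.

bar 0: v0=C3 v1=C4 downbeat P8
bar 1: v0=B2 v1=G3 downbeat m6
bar 2: v0=D3 v1=B3 downbeat M6
bar 3: v0=E3 v1=B3 downbeat P5
bar 4: v0=D3 v1=G3 downbeat P4
bar 5: v0=B2 v1=A3 downbeat m7
bar 6: v0=A2 v1=B3 downbeat M2
bar 7: v0=B2 v1=C3 downbeat m2
bar 8: v0=C3 v1=C4 downbeat P8
  -> R4 @ bar 4 tick 0 v(0, 1): D3/G3 P4 untreated
  -> R4 @ bar 5 tick 0 v(0, 1): B2/A3 m7 untreated
  -> R4 @ bar 6 tick 0 v(0, 1): A2/B3 M2 untreated
  -> R7 @ bar 6 tick 2 v(1,): B3->C3 leap 11st
  -> R4 @ bar 7 tick 0 v(0, 1): B2/C3 m2 untreated
  -> R8 @ bar 7 tick 0 v(0, 1): penult m2 not 3rd/6th
  -> R7 @ bar 7 tick 2 v(1,): C3->B3 leap 11st
  -> R1 @ bar 8 tick 0 v(0, 1): B2/B3 P8 -> C3/C4 P8 similar

(4, 0, R4, (0, 1))
(5, 0, R4, (0, 1))
(6, 0, R4, (0, 1))
(6, 2, R7, (1,))
(7, 0, R4, (0, 1))
(7, 0, R8, (0, 1))
(7, 2, R7, (1,))
(8, 0, R1, (0, 1))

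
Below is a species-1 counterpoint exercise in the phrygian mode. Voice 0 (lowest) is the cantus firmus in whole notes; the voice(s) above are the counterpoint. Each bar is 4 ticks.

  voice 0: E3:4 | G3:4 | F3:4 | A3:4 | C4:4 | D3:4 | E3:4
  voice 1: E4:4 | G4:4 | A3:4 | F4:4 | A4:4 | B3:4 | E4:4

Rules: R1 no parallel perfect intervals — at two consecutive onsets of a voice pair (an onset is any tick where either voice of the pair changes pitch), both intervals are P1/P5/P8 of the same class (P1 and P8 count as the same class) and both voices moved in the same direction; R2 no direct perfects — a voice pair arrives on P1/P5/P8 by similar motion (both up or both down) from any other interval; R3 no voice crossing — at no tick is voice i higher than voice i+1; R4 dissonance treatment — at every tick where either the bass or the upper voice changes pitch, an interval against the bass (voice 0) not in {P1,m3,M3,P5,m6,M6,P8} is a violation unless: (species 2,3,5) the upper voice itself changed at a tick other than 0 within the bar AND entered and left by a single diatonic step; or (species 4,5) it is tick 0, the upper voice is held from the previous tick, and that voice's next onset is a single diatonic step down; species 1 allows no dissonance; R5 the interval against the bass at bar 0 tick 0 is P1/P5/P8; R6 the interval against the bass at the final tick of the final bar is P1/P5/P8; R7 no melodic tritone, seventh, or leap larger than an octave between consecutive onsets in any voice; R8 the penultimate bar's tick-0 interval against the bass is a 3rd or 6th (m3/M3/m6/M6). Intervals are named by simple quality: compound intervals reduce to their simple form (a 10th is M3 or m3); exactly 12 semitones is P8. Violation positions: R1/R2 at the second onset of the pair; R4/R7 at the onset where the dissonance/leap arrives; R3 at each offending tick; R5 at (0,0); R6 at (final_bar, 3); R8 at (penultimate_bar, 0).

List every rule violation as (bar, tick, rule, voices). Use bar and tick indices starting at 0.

bar 0: v0=E3 v1=E4 downbeat P8
bar 1: v0=G3 v1=G4 downbeat P8
bar 2: v0=F3 v1=A3 downbeat M3
bar 3: v0=A3 v1=F4 downbeat m6
bar 4: v0=C4 v1=A4 downbeat M6
bar 5: v0=D3 v1=B3 downbeat M6
bar 6: v0=E3 v1=E4 downbeat P8
  -> R1 @ bar 1 tick 0 v(0, 1): E3/E4 P8 -> G3/G4 P8 similar
  -> R7 @ bar 2 tick 0 v(1,): G4->A3 leap 10st
  -> R7 @ bar 5 tick 0 v(0,): C4->D3 leap 10st
  -> R7 @ bar 5 tick 0 v(1,): A4->B3 leap 10st
  -> R2 @ bar 6 tick 0 v(0, 1): D3/B3 M6 -> E3/E4 P8 similar

(1, 0, R1, (0, 1))
(2, 0, R7, (1,))
(5, 0, R7, (0,))
(5, 0, R7, (1,))
(6, 0, R2, (0, 1))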